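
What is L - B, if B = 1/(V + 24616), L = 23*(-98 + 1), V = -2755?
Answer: -48771892/21861 ≈ -2231.0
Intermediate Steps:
L = -2231 (L = 23*(-97) = -2231)
B = 1/21861 (B = 1/(-2755 + 24616) = 1/21861 ≈ 4.5744e-5)
L - B = -2231 - 1*1/21861 = -2231 - 1/21861 = -48771892/21861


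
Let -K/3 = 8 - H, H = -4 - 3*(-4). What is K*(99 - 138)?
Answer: 0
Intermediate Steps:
H = 8 (H = -4 + 12 = 8)
K = 0 (K = -3*(8 - 1*8) = -3*(8 - 8) = -3*0 = 0)
K*(99 - 138) = 0*(99 - 138) = 0*(-39) = 0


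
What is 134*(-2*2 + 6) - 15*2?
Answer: 238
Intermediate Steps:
134*(-2*2 + 6) - 15*2 = 134*(-4 + 6) - 30 = 134*2 - 30 = 268 - 30 = 238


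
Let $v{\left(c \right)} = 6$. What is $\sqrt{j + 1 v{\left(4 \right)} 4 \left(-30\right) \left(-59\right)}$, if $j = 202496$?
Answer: $4 \sqrt{15311} \approx 494.95$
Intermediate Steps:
$\sqrt{j + 1 v{\left(4 \right)} 4 \left(-30\right) \left(-59\right)} = \sqrt{202496 + 1 \cdot 6 \cdot 4 \left(-30\right) \left(-59\right)} = \sqrt{202496 + 6 \cdot 4 \left(-30\right) \left(-59\right)} = \sqrt{202496 + 24 \left(-30\right) \left(-59\right)} = \sqrt{202496 - -42480} = \sqrt{202496 + 42480} = \sqrt{244976} = 4 \sqrt{15311}$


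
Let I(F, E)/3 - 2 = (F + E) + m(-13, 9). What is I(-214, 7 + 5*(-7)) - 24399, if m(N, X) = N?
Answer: -25158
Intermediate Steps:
I(F, E) = -33 + 3*E + 3*F (I(F, E) = 6 + 3*((F + E) - 13) = 6 + 3*((E + F) - 13) = 6 + 3*(-13 + E + F) = 6 + (-39 + 3*E + 3*F) = -33 + 3*E + 3*F)
I(-214, 7 + 5*(-7)) - 24399 = (-33 + 3*(7 + 5*(-7)) + 3*(-214)) - 24399 = (-33 + 3*(7 - 35) - 642) - 24399 = (-33 + 3*(-28) - 642) - 24399 = (-33 - 84 - 642) - 24399 = -759 - 24399 = -25158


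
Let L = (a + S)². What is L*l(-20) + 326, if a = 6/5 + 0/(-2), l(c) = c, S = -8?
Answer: -2994/5 ≈ -598.80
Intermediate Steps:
a = 6/5 (a = 6*(⅕) + 0*(-½) = 6/5 + 0 = 6/5 ≈ 1.2000)
L = 1156/25 (L = (6/5 - 8)² = (-34/5)² = 1156/25 ≈ 46.240)
L*l(-20) + 326 = (1156/25)*(-20) + 326 = -4624/5 + 326 = -2994/5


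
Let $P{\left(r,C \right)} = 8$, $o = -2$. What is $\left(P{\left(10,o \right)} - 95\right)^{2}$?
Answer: $7569$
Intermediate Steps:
$\left(P{\left(10,o \right)} - 95\right)^{2} = \left(8 - 95\right)^{2} = \left(-87\right)^{2} = 7569$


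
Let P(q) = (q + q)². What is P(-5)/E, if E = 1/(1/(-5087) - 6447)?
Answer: -3279589000/5087 ≈ -6.4470e+5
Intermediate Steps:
P(q) = 4*q² (P(q) = (2*q)² = 4*q²)
E = -5087/32795890 (E = 1/(-1/5087 - 6447) = 1/(-32795890/5087) = -5087/32795890 ≈ -0.00015511)
P(-5)/E = (4*(-5)²)/(-5087/32795890) = (4*25)*(-32795890/5087) = 100*(-32795890/5087) = -3279589000/5087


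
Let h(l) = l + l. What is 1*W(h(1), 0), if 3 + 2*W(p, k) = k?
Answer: -3/2 ≈ -1.5000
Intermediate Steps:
h(l) = 2*l
W(p, k) = -3/2 + k/2
1*W(h(1), 0) = 1*(-3/2 + (1/2)*0) = 1*(-3/2 + 0) = 1*(-3/2) = -3/2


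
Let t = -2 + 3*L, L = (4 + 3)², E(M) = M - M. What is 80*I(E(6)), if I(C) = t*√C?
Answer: 0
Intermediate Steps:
E(M) = 0
L = 49 (L = 7² = 49)
t = 145 (t = -2 + 3*49 = -2 + 147 = 145)
I(C) = 145*√C
80*I(E(6)) = 80*(145*√0) = 80*(145*0) = 80*0 = 0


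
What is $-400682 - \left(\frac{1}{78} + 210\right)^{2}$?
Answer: $- \frac{2706086449}{6084} \approx -4.4479 \cdot 10^{5}$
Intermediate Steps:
$-400682 - \left(\frac{1}{78} + 210\right)^{2} = -400682 - \left(\frac{16381}{78}\right)^{2} = -400682 - \frac{268337161}{6084} = - \frac{2706086449}{6084}$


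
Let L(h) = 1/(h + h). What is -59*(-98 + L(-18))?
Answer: 208211/36 ≈ 5783.6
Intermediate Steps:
L(h) = 1/(2*h)
-59*(-98 + L(-18)) = -59*(-98 + (½)/(-18)) = -59*(-98 + (½)*(-1/18)) = -59*(-98 - 1/36) = -59*(-3529/36) = 208211/36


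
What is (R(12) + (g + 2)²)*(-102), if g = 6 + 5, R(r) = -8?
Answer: -16422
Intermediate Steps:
g = 11
(R(12) + (g + 2)²)*(-102) = (-8 + (11 + 2)²)*(-102) = (-8 + 13²)*(-102) = (-8 + 169)*(-102) = 161*(-102) = -16422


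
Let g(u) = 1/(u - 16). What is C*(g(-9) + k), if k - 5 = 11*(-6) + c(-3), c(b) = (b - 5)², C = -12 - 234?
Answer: -18204/25 ≈ -728.16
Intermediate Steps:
C = -246
g(u) = 1/(-16 + u)
c(b) = (-5 + b)²
k = 3 (k = 5 + (11*(-6) + (-5 - 3)²) = 5 + (-66 + (-8)²) = 5 + (-66 + 64) = 5 - 2 = 3)
C*(g(-9) + k) = -246*(1/(-16 - 9) + 3) = -246*(1/(-25) + 3) = -246*(-1/25 + 3) = -246*74/25 = -18204/25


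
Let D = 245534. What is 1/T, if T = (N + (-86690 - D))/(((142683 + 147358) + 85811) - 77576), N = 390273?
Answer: 298276/58049 ≈ 5.1384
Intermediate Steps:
T = 58049/298276 (T = (390273 + (-86690 - 1*245534))/(((142683 + 147358) + 85811) - 77576) = (390273 + (-86690 - 245534))/((290041 + 85811) - 77576) = (390273 - 332224)/(375852 - 77576) = 58049/298276 ≈ 0.19462)
1/T = 1/(58049/298276) = 298276/58049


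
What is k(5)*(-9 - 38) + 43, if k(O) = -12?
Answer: 607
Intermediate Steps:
k(5)*(-9 - 38) + 43 = -12*(-9 - 38) + 43 = -12*(-47) + 43 = 564 + 43 = 607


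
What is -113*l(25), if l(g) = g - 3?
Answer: -2486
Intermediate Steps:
l(g) = -3 + g
-113*l(25) = -113*(-3 + 25) = -113*22 = -2486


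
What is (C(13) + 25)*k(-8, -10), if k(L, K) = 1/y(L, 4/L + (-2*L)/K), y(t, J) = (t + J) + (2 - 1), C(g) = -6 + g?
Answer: -320/91 ≈ -3.5165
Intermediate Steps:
y(t, J) = 1 + J + t (y(t, J) = (J + t) + 1 = 1 + J + t)
k(L, K) = 1/(1 + L + 4/L - 2*L/K) (k(L, K) = 1/(1 + (4/L + (-2*L)/K) + L) = 1/(1 + (4/L - 2*L/K) + L) = 1/(1 + L + 4/L - 2*L/K))
(C(13) + 25)*k(-8, -10) = ((-6 + 13) + 25)*(-10*(-8)/(-2*(-8)**2 + 4*(-10) - 10*(-8)*(1 - 8))) = (7 + 25)*(-10*(-8)/(-2*64 - 40 - 10*(-8)*(-7))) = 32*(-10*(-8)/(-128 - 40 - 560)) = 32*(-10*(-8)/(-728)) = 32*(-10*(-8)*(-1/728)) = 32*(-10/91) = -320/91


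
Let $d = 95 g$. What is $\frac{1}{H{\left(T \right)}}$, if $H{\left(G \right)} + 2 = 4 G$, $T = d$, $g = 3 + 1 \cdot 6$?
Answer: $\frac{1}{3418} \approx 0.00029257$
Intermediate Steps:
$g = 9$ ($g = 3 + 6 = 9$)
$d = 855$ ($d = 95 \cdot 9 = 855$)
$T = 855$
$H{\left(G \right)} = -2 + 4 G$
$\frac{1}{H{\left(T \right)}} = \frac{1}{-2 + 4 \cdot 855} = \frac{1}{-2 + 3420} = \frac{1}{3418}$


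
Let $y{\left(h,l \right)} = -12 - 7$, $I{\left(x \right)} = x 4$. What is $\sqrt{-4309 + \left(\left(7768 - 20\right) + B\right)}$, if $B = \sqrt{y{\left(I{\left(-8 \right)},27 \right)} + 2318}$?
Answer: $\sqrt{3439 + 11 \sqrt{19}} \approx 59.05$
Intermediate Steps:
$I{\left(x \right)} = 4 x$
$y{\left(h,l \right)} = -19$
$B = 11 \sqrt{19}$ ($B = \sqrt{-19 + 2318} = \sqrt{2299} = 11 \sqrt{19} \approx 47.948$)
$\sqrt{-4309 + \left(\left(7768 - 20\right) + B\right)} = \sqrt{-4309 + \left(\left(7768 - 20\right) + 11 \sqrt{19}\right)} = \sqrt{-4309 + \left(7748 + 11 \sqrt{19}\right)} = \sqrt{3439 + 11 \sqrt{19}}$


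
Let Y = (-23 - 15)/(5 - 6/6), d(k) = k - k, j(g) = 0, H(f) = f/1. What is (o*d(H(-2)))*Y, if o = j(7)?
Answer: 0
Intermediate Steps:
H(f) = f (H(f) = f*1 = f)
o = 0
d(k) = 0
Y = -19/2 (Y = -38/(5 - 6*1/6) = -38/(5 - 1) = -38/4 = -38*1/4 = -19/2 ≈ -9.5000)
(o*d(H(-2)))*Y = (0*0)*(-19/2) = 0*(-19/2) = 0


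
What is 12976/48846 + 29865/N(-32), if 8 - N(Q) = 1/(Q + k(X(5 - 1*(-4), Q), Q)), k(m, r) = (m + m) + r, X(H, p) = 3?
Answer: 2820520322/757113 ≈ 3725.4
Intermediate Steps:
k(m, r) = r + 2*m (k(m, r) = 2*m + r = r + 2*m)
N(Q) = 8 - 1/(6 + 2*Q) (N(Q) = 8 - 1/(Q + (Q + 2*3)) = 8 - 1/(Q + (Q + 6)) = 8 - 1/(Q + (6 + Q)) = 8 - 1/(6 + 2*Q))
12976/48846 + 29865/N(-32) = 12976/48846 + 29865/(((47 + 16*(-32))/(2*(3 - 32)))) = 12976*(1/48846) + 29865/(((1/2)*(47 - 512)/(-29))) = 6488/24423 + 29865/(((1/2)*(-1/29)*(-465))) = 6488/24423 + 29865/(465/58) = 6488/24423 + 29865*(58/465) = 6488/24423 + 115478/31 = 2820520322/757113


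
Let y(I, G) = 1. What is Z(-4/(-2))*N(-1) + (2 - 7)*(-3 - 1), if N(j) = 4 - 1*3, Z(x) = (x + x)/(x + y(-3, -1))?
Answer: 64/3 ≈ 21.333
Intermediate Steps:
Z(x) = 2*x/(1 + x) (Z(x) = (x + x)/(x + 1) = (2*x)/(1 + x) = 2*x/(1 + x))
N(j) = 1 (N(j) = 4 - 3 = 1)
Z(-4/(-2))*N(-1) + (2 - 7)*(-3 - 1) = (2*(-4/(-2))/(1 - 4/(-2)))*1 + (2 - 7)*(-3 - 1) = (2*(-4*(-1/2))/(1 - 4*(-1/2)))*1 - 5*(-4) = (2*2/(1 + 2))*1 + 20 = (2*2/3)*1 + 20 = (2*2*(1/3))*1 + 20 = (4/3)*1 + 20 = 4/3 + 20 = 64/3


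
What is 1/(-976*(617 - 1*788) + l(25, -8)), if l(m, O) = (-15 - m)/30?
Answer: 3/500684 ≈ 5.9918e-6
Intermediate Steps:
l(m, O) = -1/2 - m/30 (l(m, O) = (-15 - m)*(1/30) = -1/2 - m/30)
1/(-976*(617 - 1*788) + l(25, -8)) = 1/(-976*(617 - 1*788) + (-1/2 - 1/30*25)) = 1/(-976*(617 - 788) + (-1/2 - 5/6)) = 1/(-976*(-171) - 4/3) = 1/(166896 - 4/3) = 1/(500684/3) = 3/500684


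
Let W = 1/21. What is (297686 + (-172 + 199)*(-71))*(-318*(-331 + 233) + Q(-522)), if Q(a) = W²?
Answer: 4064849491925/441 ≈ 9.2173e+9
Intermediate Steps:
W = 1/21 ≈ 0.047619
Q(a) = 1/441 (Q(a) = (1/21)² = 1/441)
(297686 + (-172 + 199)*(-71))*(-318*(-331 + 233) + Q(-522)) = (297686 + (-172 + 199)*(-71))*(-318*(-331 + 233) + 1/441) = (297686 + 27*(-71))*(-318*(-98) + 1/441) = (297686 - 1917)*(31164 + 1/441) = 295769*(13743325/441) = 4064849491925/441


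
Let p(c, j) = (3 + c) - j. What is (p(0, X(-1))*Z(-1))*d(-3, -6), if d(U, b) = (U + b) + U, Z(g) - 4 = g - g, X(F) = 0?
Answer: -144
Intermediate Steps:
p(c, j) = 3 + c - j
Z(g) = 4 (Z(g) = 4 + (g - g) = 4 + 0 = 4)
d(U, b) = b + 2*U
(p(0, X(-1))*Z(-1))*d(-3, -6) = ((3 + 0 - 1*0)*4)*(-6 + 2*(-3)) = ((3 + 0 + 0)*4)*(-6 - 6) = (3*4)*(-12) = 12*(-12) = -144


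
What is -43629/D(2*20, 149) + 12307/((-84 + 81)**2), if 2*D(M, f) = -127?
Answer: 2348311/1143 ≈ 2054.5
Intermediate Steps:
D(M, f) = -127/2 (D(M, f) = (1/2)*(-127) = -127/2)
-43629/D(2*20, 149) + 12307/((-84 + 81)**2) = -43629/(-127/2) + 12307/((-84 + 81)**2) = -43629*(-2/127) + 12307/((-3)**2) = 87258/127 + 12307/9 = 2348311/1143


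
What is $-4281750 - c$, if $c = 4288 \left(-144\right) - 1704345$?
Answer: $-1959933$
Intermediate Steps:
$c = -2321817$ ($c = -617472 - 1704345 = -2321817$)
$-4281750 - c = -4281750 - -2321817 = -4281750 + 2321817 = -1959933$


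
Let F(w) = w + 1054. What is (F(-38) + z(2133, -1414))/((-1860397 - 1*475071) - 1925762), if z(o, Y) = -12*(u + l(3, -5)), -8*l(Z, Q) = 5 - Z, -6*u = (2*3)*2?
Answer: -1043/4261230 ≈ -0.00024477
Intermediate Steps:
u = -2 (u = -2*3*2/6 = -2 ≈ -2.0000)
F(w) = 1054 + w
l(Z, Q) = -5/8 + Z/8 (l(Z, Q) = -(5 - Z)/8 = -5/8 + Z/8)
z(o, Y) = 27 (z(o, Y) = -12*(-2 + (-5/8 + (⅛)*3)) = -12*(-2 + (-5/8 + 3/8)) = -12*(-2 - ¼) = -12*(-9/4) = 27)
(F(-38) + z(2133, -1414))/((-1860397 - 1*475071) - 1925762) = ((1054 - 38) + 27)/((-1860397 - 1*475071) - 1925762) = (1016 + 27)/((-1860397 - 475071) - 1925762) = 1043/(-2335468 - 1925762) = 1043/(-4261230) = 1043*(-1/4261230) = -1043/4261230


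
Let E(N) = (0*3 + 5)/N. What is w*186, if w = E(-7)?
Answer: -930/7 ≈ -132.86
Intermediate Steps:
E(N) = 5/N (E(N) = (0 + 5)/N = 5/N)
w = -5/7 (w = 5/(-7) = 5*(-⅐) = -5/7 ≈ -0.71429)
w*186 = -5/7*186 = -930/7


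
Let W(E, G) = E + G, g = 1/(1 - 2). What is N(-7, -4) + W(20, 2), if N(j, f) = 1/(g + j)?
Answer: 175/8 ≈ 21.875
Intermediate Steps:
g = -1 (g = 1/(-1) = -1)
N(j, f) = 1/(-1 + j)
N(-7, -4) + W(20, 2) = 1/(-1 - 7) + (20 + 2) = 1/(-8) + 22 = -⅛ + 22 = 175/8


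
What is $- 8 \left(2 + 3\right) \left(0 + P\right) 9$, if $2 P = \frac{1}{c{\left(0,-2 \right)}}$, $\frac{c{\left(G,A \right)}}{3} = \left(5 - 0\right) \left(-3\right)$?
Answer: $4$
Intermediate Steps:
$c{\left(G,A \right)} = -45$ ($c{\left(G,A \right)} = 3 \left(5 - 0\right) \left(-3\right) = 3 \left(5 + 0\right) \left(-3\right) = 3 \cdot 5 \left(-3\right) = 3 \left(-15\right) = -45$)
$P = - \frac{1}{90}$ ($P = \frac{1}{2 \left(-45\right)} = \frac{1}{2} \left(- \frac{1}{45}\right) = - \frac{1}{90} \approx -0.011111$)
$- 8 \left(2 + 3\right) \left(0 + P\right) 9 = - 8 \left(2 + 3\right) \left(0 - \frac{1}{90}\right) 9 = - 8 \cdot 5 \left(- \frac{1}{90}\right) 9 = \left(-8\right) \left(- \frac{1}{18}\right) 9 = \frac{4}{9} \cdot 9 = 4$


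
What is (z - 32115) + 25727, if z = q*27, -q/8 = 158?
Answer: -40516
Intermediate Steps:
q = -1264 (q = -8*158 = -1264)
z = -34128 (z = -1264*27 = -34128)
(z - 32115) + 25727 = (-34128 - 32115) + 25727 = -66243 + 25727 = -40516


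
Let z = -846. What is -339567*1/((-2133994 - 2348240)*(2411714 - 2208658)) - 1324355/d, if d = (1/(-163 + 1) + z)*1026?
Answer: 24599075988789107/16122603180342624 ≈ 1.5258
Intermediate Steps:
d = -2604007/3 (d = (1/(-163 + 1) - 846)*1026 = (1/(-162) - 846)*1026 = (-1/162 - 846)*1026 = -137053/162*1026 = -2604007/3 ≈ -8.6800e+5)
-339567*1/((-2133994 - 2348240)*(2411714 - 2208658)) - 1324355/d = -339567*1/((-2133994 - 2348240)*(2411714 - 2208658)) - 1324355/(-2604007/3) = -339567/(203056*(-4482234)) - 1324355*(-3/2604007) = -339567/(-910144507104) + 3973065/2604007 = -339567*(-1/910144507104) + 3973065/2604007 = 113189/303381502368 + 3973065/2604007 = 24599075988789107/16122603180342624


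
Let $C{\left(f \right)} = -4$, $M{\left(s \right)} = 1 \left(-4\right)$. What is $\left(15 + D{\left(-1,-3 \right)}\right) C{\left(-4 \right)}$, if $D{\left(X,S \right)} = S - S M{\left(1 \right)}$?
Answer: $0$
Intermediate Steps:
$M{\left(s \right)} = -4$
$D{\left(X,S \right)} = 5 S$ ($D{\left(X,S \right)} = S - S \left(-4\right) = S - - 4 S = S + 4 S = 5 S$)
$\left(15 + D{\left(-1,-3 \right)}\right) C{\left(-4 \right)} = \left(15 + 5 \left(-3\right)\right) \left(-4\right) = \left(15 - 15\right) \left(-4\right) = 0 \left(-4\right) = 0$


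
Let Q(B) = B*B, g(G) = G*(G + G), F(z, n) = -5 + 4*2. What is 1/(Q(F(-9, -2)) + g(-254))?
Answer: 1/129041 ≈ 7.7495e-6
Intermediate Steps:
F(z, n) = 3 (F(z, n) = -5 + 8 = 3)
g(G) = 2*G**2 (g(G) = G*(2*G) = 2*G**2)
Q(B) = B**2
1/(Q(F(-9, -2)) + g(-254)) = 1/(3**2 + 2*(-254)**2) = 1/(9 + 2*64516) = 1/(9 + 129032) = 1/129041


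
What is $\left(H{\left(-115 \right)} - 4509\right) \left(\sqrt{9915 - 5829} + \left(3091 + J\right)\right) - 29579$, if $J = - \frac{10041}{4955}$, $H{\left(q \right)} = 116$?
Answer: $- \frac{67385224497}{4955} - 13179 \sqrt{454} \approx -1.388 \cdot 10^{7}$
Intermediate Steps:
$J = - \frac{10041}{4955}$ ($J = \left(-10041\right) \frac{1}{4955} = - \frac{10041}{4955} \approx -2.0264$)
$\left(H{\left(-115 \right)} - 4509\right) \left(\sqrt{9915 - 5829} + \left(3091 + J\right)\right) - 29579 = \left(116 - 4509\right) \left(\sqrt{9915 - 5829} + \left(3091 - \frac{10041}{4955}\right)\right) - 29579 = - 4393 \left(\sqrt{4086} + \frac{15305864}{4955}\right) - 29579 = - 4393 \left(3 \sqrt{454} + \frac{15305864}{4955}\right) - 29579 = - 4393 \left(\frac{15305864}{4955} + 3 \sqrt{454}\right) - 29579 = \left(- \frac{67238660552}{4955} - 13179 \sqrt{454}\right) - 29579 = - \frac{67385224497}{4955} - 13179 \sqrt{454}$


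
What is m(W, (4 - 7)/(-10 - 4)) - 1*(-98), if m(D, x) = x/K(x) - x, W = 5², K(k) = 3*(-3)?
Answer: 2053/21 ≈ 97.762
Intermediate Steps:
K(k) = -9
W = 25
m(D, x) = -10*x/9 (m(D, x) = x/(-9) - x = x*(-⅑) - x = -x/9 - x = -10*x/9)
m(W, (4 - 7)/(-10 - 4)) - 1*(-98) = -10*(4 - 7)/(9*(-10 - 4)) - 1*(-98) = -(-10)/(3*(-14)) + 98 = -(-10)*(-1)/(3*14) + 98 = -10/9*3/14 + 98 = -5/21 + 98 = 2053/21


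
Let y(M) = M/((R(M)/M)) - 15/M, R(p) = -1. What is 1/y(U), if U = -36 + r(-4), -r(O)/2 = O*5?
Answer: -4/79 ≈ -0.050633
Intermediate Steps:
r(O) = -10*O (r(O) = -2*O*5 = -10*O)
U = 4 (U = -36 - 10*(-4) = -36 + 40 = 4)
y(M) = -M**2 - 15/M (y(M) = M/((-1/M)) - 15/M = M*(-M) - 15/M = -M**2 - 15/M)
1/y(U) = 1/((-15 - 1*4**3)/4) = 1/((-15 - 1*64)/4) = 1/((-15 - 64)/4) = 1/((1/4)*(-79)) = 1/(-79/4) = -4/79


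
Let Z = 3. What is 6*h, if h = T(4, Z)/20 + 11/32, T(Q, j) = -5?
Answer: 9/16 ≈ 0.56250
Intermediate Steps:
h = 3/32 (h = -5/20 + 11/32 = -5*1/20 + 11*(1/32) = -¼ + 11/32 = 3/32 ≈ 0.093750)
6*h = 6*(3/32) = 9/16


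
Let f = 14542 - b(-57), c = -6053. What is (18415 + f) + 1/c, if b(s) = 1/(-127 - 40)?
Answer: 33314622293/1010851 ≈ 32957.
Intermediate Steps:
b(s) = -1/167 (b(s) = 1/(-167) = -1/167)
f = 2428515/167 (f = 14542 - 1*(-1/167) = 14542 + 1/167 = 2428515/167 ≈ 14542.)
(18415 + f) + 1/c = (18415 + 2428515/167) + 1/(-6053) = 5503820/167 - 1/6053 = 33314622293/1010851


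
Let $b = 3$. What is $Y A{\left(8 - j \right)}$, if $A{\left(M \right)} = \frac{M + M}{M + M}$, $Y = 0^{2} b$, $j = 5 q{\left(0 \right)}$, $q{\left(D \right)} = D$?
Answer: $0$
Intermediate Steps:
$j = 0$ ($j = 5 \cdot 0 = 0$)
$Y = 0$ ($Y = 0^{2} \cdot 3 = 0 \cdot 3 = 0$)
$A{\left(M \right)} = 1$ ($A{\left(M \right)} = \frac{2 M}{2 M} = 2 M \frac{1}{2 M} = 1$)
$Y A{\left(8 - j \right)} = 0 \cdot 1 = 0$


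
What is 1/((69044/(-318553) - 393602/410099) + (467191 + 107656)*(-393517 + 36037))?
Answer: -130638266747/26845681181423997186582 ≈ -4.8663e-12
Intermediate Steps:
1/((69044/(-318553) - 393602/410099) + (467191 + 107656)*(-393517 + 36037)) = 1/((69044*(-1/318553) - 393602*1/410099) + 574847*(-357480)) = 1/((-69044/318553 - 393602/410099) - 205496305560) = 1/(-153697973262/130638266747 - 205496305560) = 1/(-26845681181423997186582/130638266747) = -130638266747/26845681181423997186582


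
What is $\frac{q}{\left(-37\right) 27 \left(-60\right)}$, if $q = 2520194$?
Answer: $\frac{1260097}{29970} \approx 42.045$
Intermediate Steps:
$\frac{q}{\left(-37\right) 27 \left(-60\right)} = \frac{2520194}{\left(-37\right) 27 \left(-60\right)} = \frac{2520194}{\left(-999\right) \left(-60\right)} = \frac{2520194}{59940} = 2520194 \cdot \frac{1}{59940} = \frac{1260097}{29970}$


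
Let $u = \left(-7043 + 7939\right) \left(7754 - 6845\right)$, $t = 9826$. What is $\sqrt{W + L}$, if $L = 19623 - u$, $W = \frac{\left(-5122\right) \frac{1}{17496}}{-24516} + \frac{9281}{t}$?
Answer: $\frac{i \sqrt{3231913098702813228773}}{63766116} \approx 891.54 i$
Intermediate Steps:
$u = 814464$ ($u = 896 \cdot 909 = 814464$)
$W = \frac{995241906697}{1053671300784}$ ($W = \frac{\left(-5122\right) \frac{1}{17496}}{-24516} + \frac{9281}{9826} = \left(-5122\right) \frac{1}{17496} \left(- \frac{1}{24516}\right) + 9281 \cdot \frac{1}{9826} = \left(- \frac{2561}{8748}\right) \left(- \frac{1}{24516}\right) + \frac{9281}{9826} = \frac{2561}{214465968} + \frac{9281}{9826} = \frac{995241906697}{1053671300784} \approx 0.94455$)
$L = -794841$ ($L = 19623 - 814464 = -794841$)
$\sqrt{W + L} = \sqrt{\frac{995241906697}{1053671300784} - 794841} = \sqrt{- \frac{837500155144548647}{1053671300784}} = \frac{i \sqrt{3231913098702813228773}}{63766116}$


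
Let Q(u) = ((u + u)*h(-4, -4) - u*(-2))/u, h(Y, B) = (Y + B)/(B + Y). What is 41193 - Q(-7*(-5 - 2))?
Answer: 41189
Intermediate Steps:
h(Y, B) = 1 (h(Y, B) = (B + Y)/(B + Y) = 1)
Q(u) = 4 (Q(u) = ((u + u)*1 - u*(-2))/u = ((2*u)*1 - (-2)*u)/u = (2*u + 2*u)/u = (4*u)/u = 4)
41193 - Q(-7*(-5 - 2)) = 41193 - 1*4 = 41193 - 4 = 41189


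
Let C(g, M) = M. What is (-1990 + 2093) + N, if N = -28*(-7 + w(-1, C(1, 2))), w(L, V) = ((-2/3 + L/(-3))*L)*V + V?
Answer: 673/3 ≈ 224.33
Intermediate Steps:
w(L, V) = V + L*V*(-⅔ - L/3) (w(L, V) = ((-2*⅓ + L*(-⅓))*L)*V + V = ((-⅔ - L/3)*L)*V + V = (L*(-⅔ - L/3))*V + V = L*V*(-⅔ - L/3) + V = V + L*V*(-⅔ - L/3))
N = 364/3 (N = -28*(-7 + (⅓)*2*(3 - 1*(-1)² - 2*(-1))) = -28*(-7 + (⅓)*2*(3 - 1*1 + 2)) = -28*(-7 + (⅓)*2*(3 - 1 + 2)) = -28*(-7 + (⅓)*2*4) = -28*(-7 + 8/3) = -28*(-13/3) = 364/3 ≈ 121.33)
(-1990 + 2093) + N = (-1990 + 2093) + 364/3 = 103 + 364/3 = 673/3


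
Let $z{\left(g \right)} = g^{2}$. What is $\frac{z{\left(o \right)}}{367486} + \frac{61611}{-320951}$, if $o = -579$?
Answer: $\frac{84954754245}{117944999186} \approx 0.72029$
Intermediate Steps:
$\frac{z{\left(o \right)}}{367486} + \frac{61611}{-320951} = \frac{\left(-579\right)^{2}}{367486} + \frac{61611}{-320951} = 335241 \cdot \frac{1}{367486} + 61611 \left(- \frac{1}{320951}\right) = \frac{335241}{367486} - \frac{61611}{320951} = \frac{84954754245}{117944999186}$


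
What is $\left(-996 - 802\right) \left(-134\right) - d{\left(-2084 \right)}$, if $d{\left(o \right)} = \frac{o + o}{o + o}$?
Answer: $240931$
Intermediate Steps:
$d{\left(o \right)} = 1$ ($d{\left(o \right)} = \frac{2 o}{2 o} = 2 o \frac{1}{2 o} = 1$)
$\left(-996 - 802\right) \left(-134\right) - d{\left(-2084 \right)} = \left(-996 - 802\right) \left(-134\right) - 1 = \left(-1798\right) \left(-134\right) - 1 = 240932 - 1 = 240931$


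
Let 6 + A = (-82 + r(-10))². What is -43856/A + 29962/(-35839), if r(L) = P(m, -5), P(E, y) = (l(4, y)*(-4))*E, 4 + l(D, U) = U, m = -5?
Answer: -1814143470/1229958641 ≈ -1.4750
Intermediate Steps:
l(D, U) = -4 + U
P(E, y) = E*(16 - 4*y) (P(E, y) = ((-4 + y)*(-4))*E = (16 - 4*y)*E = E*(16 - 4*y))
r(L) = -180 (r(L) = 4*(-5)*(4 - 1*(-5)) = 4*(-5)*(4 + 5) = 4*(-5)*9 = -180)
A = 68638 (A = -6 + (-82 - 180)² = -6 + (-262)² = -6 + 68644 = 68638)
-43856/A + 29962/(-35839) = -43856/68638 + 29962/(-35839) = -43856*1/68638 + 29962*(-1/35839) = -21928/34319 - 29962/35839 = -1814143470/1229958641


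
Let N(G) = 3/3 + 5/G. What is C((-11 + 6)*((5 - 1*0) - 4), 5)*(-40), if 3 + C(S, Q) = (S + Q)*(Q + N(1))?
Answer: 120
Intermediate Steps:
N(G) = 1 + 5/G (N(G) = 3*(1/3) + 5/G = 1 + 5/G)
C(S, Q) = -3 + (6 + Q)*(Q + S) (C(S, Q) = -3 + (S + Q)*(Q + (5 + 1)/1) = -3 + (Q + S)*(Q + 1*6) = -3 + (Q + S)*(Q + 6) = -3 + (Q + S)*(6 + Q) = -3 + (6 + Q)*(Q + S))
C((-11 + 6)*((5 - 1*0) - 4), 5)*(-40) = (-3 + 5**2 + 6*5 + 6*((-11 + 6)*((5 - 1*0) - 4)) + 5*((-11 + 6)*((5 - 1*0) - 4)))*(-40) = (-3 + 25 + 30 + 6*(-5*((5 + 0) - 4)) + 5*(-5*((5 + 0) - 4)))*(-40) = (-3 + 25 + 30 + 6*(-5*(5 - 4)) + 5*(-5*(5 - 4)))*(-40) = (-3 + 25 + 30 + 6*(-5*1) + 5*(-5*1))*(-40) = (-3 + 25 + 30 + 6*(-5) + 5*(-5))*(-40) = (-3 + 25 + 30 - 30 - 25)*(-40) = -3*(-40) = 120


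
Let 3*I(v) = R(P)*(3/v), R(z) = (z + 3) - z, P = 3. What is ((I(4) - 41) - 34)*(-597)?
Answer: 177309/4 ≈ 44327.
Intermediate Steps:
R(z) = 3 (R(z) = (3 + z) - z = 3)
I(v) = 3/v (I(v) = (3*(3/v))/3 = (9/v)/3 = 3/v)
((I(4) - 41) - 34)*(-597) = ((3/4 - 41) - 34)*(-597) = ((3*(¼) - 41) - 34)*(-597) = ((¾ - 41) - 34)*(-597) = (-161/4 - 34)*(-597) = -297/4*(-597) = 177309/4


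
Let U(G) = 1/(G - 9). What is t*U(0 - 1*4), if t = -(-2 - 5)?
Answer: -7/13 ≈ -0.53846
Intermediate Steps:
t = 7 (t = -1*(-7) = 7)
U(G) = 1/(-9 + G)
t*U(0 - 1*4) = 7/(-9 + (0 - 1*4)) = 7/(-9 + (0 - 4)) = 7/(-9 - 4) = 7/(-13) = 7*(-1/13) = -7/13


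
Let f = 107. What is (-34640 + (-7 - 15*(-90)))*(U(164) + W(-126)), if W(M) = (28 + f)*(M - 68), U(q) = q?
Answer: 866587722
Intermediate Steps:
W(M) = -9180 + 135*M (W(M) = (28 + 107)*(M - 68) = 135*(-68 + M) = -9180 + 135*M)
(-34640 + (-7 - 15*(-90)))*(U(164) + W(-126)) = (-34640 + (-7 - 15*(-90)))*(164 + (-9180 + 135*(-126))) = (-34640 + (-7 + 1350))*(164 + (-9180 - 17010)) = (-34640 + 1343)*(164 - 26190) = -33297*(-26026) = 866587722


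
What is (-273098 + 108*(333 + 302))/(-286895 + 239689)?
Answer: 102259/23603 ≈ 4.3325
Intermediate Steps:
(-273098 + 108*(333 + 302))/(-286895 + 239689) = (-273098 + 108*635)/(-47206) = (-273098 + 68580)*(-1/47206) = -204518*(-1/47206) = 102259/23603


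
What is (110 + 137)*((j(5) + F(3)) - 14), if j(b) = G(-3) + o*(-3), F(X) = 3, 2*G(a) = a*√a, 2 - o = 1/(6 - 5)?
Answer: -3458 - 741*I*√3/2 ≈ -3458.0 - 641.72*I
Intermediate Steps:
o = 1 (o = 2 - 1/(6 - 5) = 2 - 1/1 = 2 - 1*1 = 2 - 1 = 1)
G(a) = a^(3/2)/2 (G(a) = (a*√a)/2 = a^(3/2)/2)
j(b) = -3 - 3*I*√3/2 (j(b) = (-3)^(3/2)/2 + 1*(-3) = (-3*I*√3)/2 - 3 = -3*I*√3/2 - 3 = -3 - 3*I*√3/2)
(110 + 137)*((j(5) + F(3)) - 14) = (110 + 137)*(((-3 - 3*I*√3/2) + 3) - 14) = 247*(-3*I*√3/2 - 14) = 247*(-14 - 3*I*√3/2) = -3458 - 741*I*√3/2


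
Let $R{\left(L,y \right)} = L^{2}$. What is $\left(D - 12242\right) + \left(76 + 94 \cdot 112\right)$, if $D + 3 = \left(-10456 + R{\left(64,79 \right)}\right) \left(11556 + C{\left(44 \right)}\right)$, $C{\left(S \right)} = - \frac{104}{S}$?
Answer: $- \frac{808310451}{11} \approx -7.3483 \cdot 10^{7}$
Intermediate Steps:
$D = - \frac{808292433}{11}$ ($D = -3 + \left(-10456 + 64^{2}\right) \left(11556 - \frac{104}{44}\right) = -3 + \left(-10456 + 4096\right) \left(11556 - \frac{26}{11}\right) = -3 - 6360 \left(11556 - \frac{26}{11}\right) = -3 - \frac{808292400}{11} = - \frac{808292433}{11} \approx -7.3481 \cdot 10^{7}$)
$\left(D - 12242\right) + \left(76 + 94 \cdot 112\right) = \left(- \frac{808292433}{11} - 12242\right) + \left(76 + 94 \cdot 112\right) = \left(- \frac{808292433}{11} - 12242\right) + \left(76 + 10528\right) = - \frac{808427095}{11} + 10604 = - \frac{808310451}{11}$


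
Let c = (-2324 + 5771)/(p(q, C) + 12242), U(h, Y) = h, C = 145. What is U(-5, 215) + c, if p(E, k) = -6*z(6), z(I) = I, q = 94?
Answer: -57583/12206 ≈ -4.7176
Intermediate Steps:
p(E, k) = -36 (p(E, k) = -6*6 = -36)
c = 3447/12206 (c = (-2324 + 5771)/(-36 + 12242) = 3447/12206 ≈ 0.28240)
U(-5, 215) + c = -5 + 3447/12206 = -57583/12206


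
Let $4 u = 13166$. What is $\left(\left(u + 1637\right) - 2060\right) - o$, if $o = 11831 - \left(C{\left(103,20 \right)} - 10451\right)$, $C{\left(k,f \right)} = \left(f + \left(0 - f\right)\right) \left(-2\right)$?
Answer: $- \frac{38827}{2} \approx -19414.0$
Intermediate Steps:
$u = \frac{6583}{2}$ ($u = \frac{1}{4} \cdot 13166 = \frac{6583}{2} \approx 3291.5$)
$C{\left(k,f \right)} = 0$ ($C{\left(k,f \right)} = \left(f - f\right) \left(-2\right) = 0 \left(-2\right) = 0$)
$o = 22282$ ($o = 11831 - \left(0 - 10451\right) = 11831 - -10451 = 11831 + 10451 = 22282$)
$\left(\left(u + 1637\right) - 2060\right) - o = \left(\left(\frac{6583}{2} + 1637\right) - 2060\right) - 22282 = \left(\frac{9857}{2} - 2060\right) - 22282 = \frac{5737}{2} - 22282 = - \frac{38827}{2}$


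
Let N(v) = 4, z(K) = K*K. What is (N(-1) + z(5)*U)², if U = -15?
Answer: 137641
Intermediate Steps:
z(K) = K²
(N(-1) + z(5)*U)² = (4 + 5²*(-15))² = (4 + 25*(-15))² = (4 - 375)² = (-371)² = 137641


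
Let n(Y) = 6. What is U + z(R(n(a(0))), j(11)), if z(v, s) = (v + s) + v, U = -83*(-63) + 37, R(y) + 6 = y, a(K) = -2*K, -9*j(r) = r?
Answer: 47383/9 ≈ 5264.8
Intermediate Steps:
j(r) = -r/9
R(y) = -6 + y
U = 5266 (U = 5229 + 37 = 5266)
z(v, s) = s + 2*v (z(v, s) = (s + v) + v = s + 2*v)
U + z(R(n(a(0))), j(11)) = 5266 + (-⅑*11 + 2*(-6 + 6)) = 5266 + (-11/9 + 2*0) = 5266 + (-11/9 + 0) = 5266 - 11/9 = 47383/9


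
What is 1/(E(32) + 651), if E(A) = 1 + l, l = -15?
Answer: 1/637 ≈ 0.0015699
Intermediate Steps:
E(A) = -14 (E(A) = 1 - 15 = -14)
1/(E(32) + 651) = 1/(-14 + 651) = 1/637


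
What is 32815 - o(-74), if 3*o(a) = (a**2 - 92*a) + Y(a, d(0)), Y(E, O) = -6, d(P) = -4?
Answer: 86167/3 ≈ 28722.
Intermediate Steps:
o(a) = -2 - 92*a/3 + a**2/3 (o(a) = ((a**2 - 92*a) - 6)/3 = (-6 + a**2 - 92*a)/3 = -2 - 92*a/3 + a**2/3)
32815 - o(-74) = 32815 - (-2 - 92/3*(-74) + (1/3)*(-74)**2) = 32815 - (-2 + 6808/3 + (1/3)*5476) = 32815 - (-2 + 6808/3 + 5476/3) = 32815 - 1*12278/3 = 32815 - 12278/3 = 86167/3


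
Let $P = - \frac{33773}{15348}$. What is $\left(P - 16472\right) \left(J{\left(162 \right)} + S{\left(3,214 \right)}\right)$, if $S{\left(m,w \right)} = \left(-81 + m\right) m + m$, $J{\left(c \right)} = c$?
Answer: $\frac{5815458667}{5116} \approx 1.1367 \cdot 10^{6}$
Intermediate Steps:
$S{\left(m,w \right)} = m + m \left(-81 + m\right)$ ($S{\left(m,w \right)} = m \left(-81 + m\right) + m = m + m \left(-81 + m\right)$)
$P = - \frac{33773}{15348}$ ($P = \left(-33773\right) \frac{1}{15348} = - \frac{33773}{15348} \approx -2.2005$)
$\left(P - 16472\right) \left(J{\left(162 \right)} + S{\left(3,214 \right)}\right) = \left(- \frac{33773}{15348} - 16472\right) \left(162 + 3 \left(-80 + 3\right)\right) = - \frac{252846029 \left(162 + 3 \left(-77\right)\right)}{15348} = - \frac{252846029 \left(162 - 231\right)}{15348} = \left(- \frac{252846029}{15348}\right) \left(-69\right) = \frac{5815458667}{5116}$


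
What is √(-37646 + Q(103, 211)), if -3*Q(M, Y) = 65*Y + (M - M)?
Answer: I*√379959/3 ≈ 205.47*I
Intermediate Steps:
Q(M, Y) = -65*Y/3 (Q(M, Y) = -(65*Y + (M - M))/3 = -(65*Y + 0)/3 = -65*Y/3)
√(-37646 + Q(103, 211)) = √(-37646 - 65/3*211) = √(-37646 - 13715/3) = √(-126653/3) = I*√379959/3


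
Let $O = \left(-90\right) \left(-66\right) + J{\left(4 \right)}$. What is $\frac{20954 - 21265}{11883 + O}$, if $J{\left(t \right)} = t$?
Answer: $- \frac{311}{17827} \approx -0.017445$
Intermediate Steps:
$O = 5944$ ($O = \left(-90\right) \left(-66\right) + 4 = 5940 + 4 = 5944$)
$\frac{20954 - 21265}{11883 + O} = \frac{20954 - 21265}{11883 + 5944} = - \frac{311}{17827}$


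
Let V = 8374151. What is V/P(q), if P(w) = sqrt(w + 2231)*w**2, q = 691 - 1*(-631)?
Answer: 8374151*sqrt(3553)/6209521252 ≈ 0.080386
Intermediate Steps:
q = 1322 (q = 691 + 631 = 1322)
P(w) = w**2*sqrt(2231 + w) (P(w) = sqrt(2231 + w)*w**2 = w**2*sqrt(2231 + w))
V/P(q) = 8374151/((1322**2*sqrt(2231 + 1322))) = 8374151/((1747684*sqrt(3553))) = 8374151*(sqrt(3553)/6209521252) = 8374151*sqrt(3553)/6209521252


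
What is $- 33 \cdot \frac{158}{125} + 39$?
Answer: $- \frac{339}{125} \approx -2.712$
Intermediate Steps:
$- 33 \cdot \frac{158}{125} + 39 = - 33 \cdot 158 \cdot \frac{1}{125} + 39 = \left(-33\right) \frac{158}{125} + 39 = - \frac{5214}{125} + 39 = - \frac{339}{125}$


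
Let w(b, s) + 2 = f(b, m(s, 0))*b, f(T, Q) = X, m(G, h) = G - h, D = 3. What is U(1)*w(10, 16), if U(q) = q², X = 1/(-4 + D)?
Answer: -12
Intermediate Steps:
X = -1 (X = 1/(-4 + 3) = 1/(-1) = -1)
f(T, Q) = -1
w(b, s) = -2 - b
U(1)*w(10, 16) = 1²*(-2 - 1*10) = 1*(-2 - 10) = 1*(-12) = -12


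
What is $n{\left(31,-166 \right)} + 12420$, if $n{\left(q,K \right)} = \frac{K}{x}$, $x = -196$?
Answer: $\frac{1217243}{98} \approx 12421.0$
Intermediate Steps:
$n{\left(q,K \right)} = - \frac{K}{196}$ ($n{\left(q,K \right)} = \frac{K}{-196} = K \left(- \frac{1}{196}\right) = - \frac{K}{196}$)
$n{\left(31,-166 \right)} + 12420 = \left(- \frac{1}{196}\right) \left(-166\right) + 12420 = \frac{83}{98} + 12420 = \frac{1217243}{98}$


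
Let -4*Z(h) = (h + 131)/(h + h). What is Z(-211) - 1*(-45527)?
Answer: 9606187/211 ≈ 45527.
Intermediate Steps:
Z(h) = -(131 + h)/(8*h) (Z(h) = -(h + 131)/(4*(h + h)) = -(131 + h)/(4*(2*h)) = -(131 + h)*1/(2*h)/4 = -(131 + h)/(8*h))
Z(-211) - 1*(-45527) = (⅛)*(-131 - 1*(-211))/(-211) - 1*(-45527) = (⅛)*(-1/211)*(-131 + 211) + 45527 = (⅛)*(-1/211)*80 + 45527 = -10/211 + 45527 = 9606187/211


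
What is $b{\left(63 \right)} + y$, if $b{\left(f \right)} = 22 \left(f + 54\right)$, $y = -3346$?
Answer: $-772$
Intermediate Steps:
$b{\left(f \right)} = 1188 + 22 f$ ($b{\left(f \right)} = 22 \left(54 + f\right) = 1188 + 22 f$)
$b{\left(63 \right)} + y = \left(1188 + 22 \cdot 63\right) - 3346 = \left(1188 + 1386\right) - 3346 = 2574 - 3346 = -772$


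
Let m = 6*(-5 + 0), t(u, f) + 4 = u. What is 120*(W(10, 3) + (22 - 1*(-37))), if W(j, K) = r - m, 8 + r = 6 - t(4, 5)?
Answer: 10440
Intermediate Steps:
t(u, f) = -4 + u
r = -2 (r = -8 + (6 - (-4 + 4)) = -8 + (6 - 1*0) = -8 + (6 + 0) = -8 + 6 = -2)
m = -30 (m = 6*(-5) = -30)
W(j, K) = 28 (W(j, K) = -2 - 1*(-30) = -2 + 30 = 28)
120*(W(10, 3) + (22 - 1*(-37))) = 120*(28 + (22 - 1*(-37))) = 120*(28 + (22 + 37)) = 120*(28 + 59) = 120*87 = 10440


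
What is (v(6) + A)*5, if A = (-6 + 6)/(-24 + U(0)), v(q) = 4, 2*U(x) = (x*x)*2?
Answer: 20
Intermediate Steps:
U(x) = x**2 (U(x) = ((x*x)*2)/2 = (x**2*2)/2 = (2*x**2)/2 = x**2)
A = 0 (A = (-6 + 6)/(-24 + 0**2) = 0/(-24 + 0) = 0/(-24) = 0*(-1/24) = 0)
(v(6) + A)*5 = (4 + 0)*5 = 4*5 = 20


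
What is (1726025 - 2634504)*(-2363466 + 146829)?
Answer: 2013768165123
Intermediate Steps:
(1726025 - 2634504)*(-2363466 + 146829) = -908479*(-2216637) = 2013768165123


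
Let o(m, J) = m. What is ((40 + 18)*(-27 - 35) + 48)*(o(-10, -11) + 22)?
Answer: -42576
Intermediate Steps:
((40 + 18)*(-27 - 35) + 48)*(o(-10, -11) + 22) = ((40 + 18)*(-27 - 35) + 48)*(-10 + 22) = (58*(-62) + 48)*12 = (-3596 + 48)*12 = -3548*12 = -42576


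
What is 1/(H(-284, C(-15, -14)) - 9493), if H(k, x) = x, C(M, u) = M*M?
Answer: -1/9268 ≈ -0.00010790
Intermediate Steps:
C(M, u) = M²
1/(H(-284, C(-15, -14)) - 9493) = 1/((-15)² - 9493) = 1/(225 - 9493) = 1/(-9268) = -1/9268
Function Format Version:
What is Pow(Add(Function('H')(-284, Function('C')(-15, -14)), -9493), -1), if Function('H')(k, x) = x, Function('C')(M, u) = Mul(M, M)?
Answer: Rational(-1, 9268) ≈ -0.00010790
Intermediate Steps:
Function('C')(M, u) = Pow(M, 2)
Pow(Add(Function('H')(-284, Function('C')(-15, -14)), -9493), -1) = Pow(Add(Pow(-15, 2), -9493), -1) = Pow(Add(225, -9493), -1) = Pow(-9268, -1) = Rational(-1, 9268)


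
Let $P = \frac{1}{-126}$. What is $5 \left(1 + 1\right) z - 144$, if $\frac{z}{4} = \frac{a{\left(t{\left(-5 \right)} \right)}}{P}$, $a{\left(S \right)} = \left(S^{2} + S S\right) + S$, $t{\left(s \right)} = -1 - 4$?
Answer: $-226944$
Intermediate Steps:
$t{\left(s \right)} = -5$
$P = - \frac{1}{126} \approx -0.0079365$
$a{\left(S \right)} = S + 2 S^{2}$ ($a{\left(S \right)} = \left(S^{2} + S^{2}\right) + S = 2 S^{2} + S = S + 2 S^{2}$)
$z = -22680$ ($z = 4 \frac{\left(-5\right) \left(1 + 2 \left(-5\right)\right)}{- \frac{1}{126}} = 4 - 5 \left(1 - 10\right) \left(-126\right) = 4 \left(-5\right) \left(-9\right) \left(-126\right) = 4 \cdot 45 \left(-126\right) = 4 \left(-5670\right) = -22680$)
$5 \left(1 + 1\right) z - 144 = 5 \left(1 + 1\right) \left(-22680\right) - 144 = 5 \cdot 2 \left(-22680\right) - 144 = 10 \left(-22680\right) - 144 = -226800 - 144 = -226944$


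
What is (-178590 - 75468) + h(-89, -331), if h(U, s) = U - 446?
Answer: -254593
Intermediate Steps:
h(U, s) = -446 + U
(-178590 - 75468) + h(-89, -331) = (-178590 - 75468) + (-446 - 89) = -254058 - 535 = -254593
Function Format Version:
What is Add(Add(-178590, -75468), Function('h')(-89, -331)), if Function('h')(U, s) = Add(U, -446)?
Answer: -254593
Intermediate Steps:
Function('h')(U, s) = Add(-446, U)
Add(Add(-178590, -75468), Function('h')(-89, -331)) = Add(Add(-178590, -75468), Add(-446, -89)) = Add(-254058, -535) = -254593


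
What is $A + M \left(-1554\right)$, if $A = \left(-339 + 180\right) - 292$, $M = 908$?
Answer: $-1411483$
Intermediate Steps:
$A = -451$ ($A = -159 - 292 = -451$)
$A + M \left(-1554\right) = -451 + 908 \left(-1554\right) = -451 - 1411032 = -1411483$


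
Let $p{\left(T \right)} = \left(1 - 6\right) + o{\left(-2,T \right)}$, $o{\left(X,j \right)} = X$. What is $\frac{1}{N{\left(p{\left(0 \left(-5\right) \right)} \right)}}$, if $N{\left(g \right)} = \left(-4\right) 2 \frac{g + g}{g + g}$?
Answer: $- \frac{1}{8} \approx -0.125$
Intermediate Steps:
$p{\left(T \right)} = -7$ ($p{\left(T \right)} = \left(1 - 6\right) - 2 = -5 - 2 = -7$)
$N{\left(g \right)} = -8$ ($N{\left(g \right)} = - 8 \frac{2 g}{2 g} = - 8 \cdot 2 g \frac{1}{2 g} = \left(-8\right) 1 = -8$)
$\frac{1}{N{\left(p{\left(0 \left(-5\right) \right)} \right)}} = \frac{1}{-8} = - \frac{1}{8}$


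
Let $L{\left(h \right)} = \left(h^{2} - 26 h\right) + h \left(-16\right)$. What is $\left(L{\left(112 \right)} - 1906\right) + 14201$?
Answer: $20135$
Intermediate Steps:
$L{\left(h \right)} = h^{2} - 42 h$ ($L{\left(h \right)} = \left(h^{2} - 26 h\right) - 16 h = h^{2} - 42 h$)
$\left(L{\left(112 \right)} - 1906\right) + 14201 = \left(112 \left(-42 + 112\right) - 1906\right) + 14201 = \left(112 \cdot 70 - 1906\right) + 14201 = \left(7840 - 1906\right) + 14201 = 5934 + 14201 = 20135$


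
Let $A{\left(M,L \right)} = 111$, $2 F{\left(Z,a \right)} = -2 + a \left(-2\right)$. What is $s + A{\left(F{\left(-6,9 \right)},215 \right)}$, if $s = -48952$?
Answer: $-48841$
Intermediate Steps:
$F{\left(Z,a \right)} = -1 - a$ ($F{\left(Z,a \right)} = \frac{-2 + a \left(-2\right)}{2} = \frac{-2 - 2 a}{2} = -1 - a$)
$s + A{\left(F{\left(-6,9 \right)},215 \right)} = -48952 + 111 = -48841$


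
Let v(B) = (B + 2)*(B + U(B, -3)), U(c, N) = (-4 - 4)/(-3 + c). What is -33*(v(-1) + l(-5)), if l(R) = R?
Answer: 132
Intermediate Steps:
U(c, N) = -8/(-3 + c)
v(B) = (2 + B)*(B - 8/(-3 + B)) (v(B) = (B + 2)*(B - 8/(-3 + B)) = (2 + B)*(B - 8/(-3 + B)))
-33*(v(-1) + l(-5)) = -33*((-16 + (-1)**3 - 1*(-1)**2 - 14*(-1))/(-3 - 1) - 5) = -33*((-16 - 1 - 1*1 + 14)/(-4) - 5) = -33*(-(-16 - 1 - 1 + 14)/4 - 5) = -33*(-1/4*(-4) - 5) = -33*(1 - 5) = -33*(-4) = 132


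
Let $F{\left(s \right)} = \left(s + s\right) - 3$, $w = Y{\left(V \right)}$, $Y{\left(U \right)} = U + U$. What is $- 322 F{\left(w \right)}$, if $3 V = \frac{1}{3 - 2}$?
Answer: $\frac{1610}{3} \approx 536.67$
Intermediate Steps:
$V = \frac{1}{3}$ ($V = \frac{1}{3 \left(3 - 2\right)} = \frac{1}{3 \cdot 1} = \frac{1}{3} \cdot 1 = \frac{1}{3} \approx 0.33333$)
$Y{\left(U \right)} = 2 U$
$w = \frac{2}{3}$ ($w = 2 \cdot \frac{1}{3} = \frac{2}{3} \approx 0.66667$)
$F{\left(s \right)} = -3 + 2 s$ ($F{\left(s \right)} = 2 s - 3 = -3 + 2 s$)
$- 322 F{\left(w \right)} = - 322 \left(-3 + 2 \cdot \frac{2}{3}\right) = - 322 \left(-3 + \frac{4}{3}\right) = \left(-322\right) \left(- \frac{5}{3}\right) = \frac{1610}{3}$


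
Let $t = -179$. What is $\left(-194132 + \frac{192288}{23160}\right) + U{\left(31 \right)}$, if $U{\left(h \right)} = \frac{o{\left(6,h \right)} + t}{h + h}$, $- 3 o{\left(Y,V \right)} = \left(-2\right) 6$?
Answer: $- \frac{11614589691}{59830} \approx -1.9413 \cdot 10^{5}$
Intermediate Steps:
$o{\left(Y,V \right)} = 4$ ($o{\left(Y,V \right)} = - \frac{\left(-2\right) 6}{3} = \left(- \frac{1}{3}\right) \left(-12\right) = 4$)
$U{\left(h \right)} = - \frac{175}{2 h}$ ($U{\left(h \right)} = \frac{4 - 179}{h + h} = - \frac{175}{2 h}$)
$\left(-194132 + \frac{192288}{23160}\right) + U{\left(31 \right)} = \left(-194132 + \frac{192288}{23160}\right) - \frac{175}{2 \cdot 31} = \left(-194132 + 192288 \cdot \frac{1}{23160}\right) - \frac{175}{62} = \left(-194132 + \frac{8012}{965}\right) - \frac{175}{62} = - \frac{187329368}{965} - \frac{175}{62} = - \frac{11614589691}{59830}$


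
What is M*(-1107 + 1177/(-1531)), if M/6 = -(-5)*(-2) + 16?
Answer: -61055784/1531 ≈ -39880.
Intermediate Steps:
M = 36 (M = 6*(-(-5)*(-2) + 16) = 6*(-5*2 + 16) = 6*(-10 + 16) = 6*6 = 36)
M*(-1107 + 1177/(-1531)) = 36*(-1107 + 1177/(-1531)) = 36*(-1107 + 1177*(-1/1531)) = 36*(-1107 - 1177/1531) = 36*(-1695994/1531) = -61055784/1531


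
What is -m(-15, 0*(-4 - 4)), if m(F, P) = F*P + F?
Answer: 15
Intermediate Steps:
m(F, P) = F + F*P
-m(-15, 0*(-4 - 4)) = -(-15)*(1 + 0*(-4 - 4)) = -(-15)*(1 + 0*(-8)) = -(-15)*(1 + 0) = -(-15) = -1*(-15) = 15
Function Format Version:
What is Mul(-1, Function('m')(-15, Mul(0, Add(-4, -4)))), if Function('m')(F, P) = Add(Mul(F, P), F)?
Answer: 15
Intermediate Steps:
Function('m')(F, P) = Add(F, Mul(F, P))
Mul(-1, Function('m')(-15, Mul(0, Add(-4, -4)))) = Mul(-1, Mul(-15, Add(1, Mul(0, Add(-4, -4))))) = Mul(-1, Mul(-15, Add(1, Mul(0, -8)))) = Mul(-1, Mul(-15, Add(1, 0))) = Mul(-1, Mul(-15, 1)) = Mul(-1, -15) = 15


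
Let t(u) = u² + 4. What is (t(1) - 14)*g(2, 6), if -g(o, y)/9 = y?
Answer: 486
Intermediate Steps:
g(o, y) = -9*y
t(u) = 4 + u²
(t(1) - 14)*g(2, 6) = ((4 + 1²) - 14)*(-9*6) = ((4 + 1) - 14)*(-54) = (5 - 14)*(-54) = -9*(-54) = 486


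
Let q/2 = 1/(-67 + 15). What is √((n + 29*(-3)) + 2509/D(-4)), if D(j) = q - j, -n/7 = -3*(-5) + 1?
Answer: 7*√94039/103 ≈ 20.841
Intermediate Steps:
n = -112 (n = -7*(-3*(-5) + 1) = -7*(15 + 1) = -7*16 = -112)
q = -1/26 (q = 2/(-67 + 15) = 2/(-52) = 2*(-1/52) = -1/26 ≈ -0.038462)
D(j) = -1/26 - j
√((n + 29*(-3)) + 2509/D(-4)) = √((-112 + 29*(-3)) + 2509/(-1/26 - 1*(-4))) = √((-112 - 87) + 2509/(-1/26 + 4)) = √(-199 + 2509/(103/26)) = √(-199 + 2509*(26/103)) = √(-199 + 65234/103) = √(44737/103) = 7*√94039/103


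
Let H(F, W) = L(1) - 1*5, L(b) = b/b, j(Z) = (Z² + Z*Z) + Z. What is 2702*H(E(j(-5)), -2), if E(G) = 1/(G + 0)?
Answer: -10808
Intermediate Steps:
j(Z) = Z + 2*Z² (j(Z) = (Z² + Z²) + Z = 2*Z² + Z = Z + 2*Z²)
L(b) = 1
E(G) = 1/G
H(F, W) = -4 (H(F, W) = 1 - 1*5 = 1 - 5 = -4)
2702*H(E(j(-5)), -2) = 2702*(-4) = -10808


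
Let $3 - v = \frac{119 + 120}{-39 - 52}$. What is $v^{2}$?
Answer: $\frac{262144}{8281} \approx 31.656$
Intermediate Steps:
$v = \frac{512}{91}$ ($v = 3 - \frac{119 + 120}{-39 - 52} = 3 - \frac{239}{-91} = 3 - 239 \left(- \frac{1}{91}\right) = 3 - - \frac{239}{91} = 3 + \frac{239}{91} = \frac{512}{91} \approx 5.6264$)
$v^{2} = \left(\frac{512}{91}\right)^{2} = \frac{262144}{8281}$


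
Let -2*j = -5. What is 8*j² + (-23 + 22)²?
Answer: 51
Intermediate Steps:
j = 5/2 (j = -½*(-5) = 5/2 ≈ 2.5000)
8*j² + (-23 + 22)² = 8*(5/2)² + (-23 + 22)² = 8*(25/4) + (-1)² = 50 + 1 = 51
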